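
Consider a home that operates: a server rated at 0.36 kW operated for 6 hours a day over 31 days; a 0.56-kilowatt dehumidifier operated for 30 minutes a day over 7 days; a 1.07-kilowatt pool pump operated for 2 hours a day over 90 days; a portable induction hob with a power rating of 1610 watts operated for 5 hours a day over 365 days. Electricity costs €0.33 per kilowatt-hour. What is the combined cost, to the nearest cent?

server: Runtime = 6 h/day × 31 days = 186 h
server: 0.36 kW × 186 h = 66.96 kWh
dehumidifier: Runtime = 30 min × 7 = 210 min = 3.5 h
dehumidifier: 0.56 kW × 3.5 h = 1.96 kWh
pool pump: Runtime = 2 h/day × 90 days = 180 h
pool pump: 1.07 kW × 180 h = 192.6 kWh
portable induction hob: Runtime = 5 h/day × 365 days = 1825 h
portable induction hob: 1.61 kW × 1825 h = 2938.25 kWh
Total energy = 3199.77 kWh
Cost = 3199.77 × €0.33 = €1055.92

€1055.92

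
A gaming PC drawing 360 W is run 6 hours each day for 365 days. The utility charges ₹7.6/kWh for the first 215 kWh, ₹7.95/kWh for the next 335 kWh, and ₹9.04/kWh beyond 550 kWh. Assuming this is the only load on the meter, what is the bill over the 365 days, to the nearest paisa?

₹6452.39

Runtime = 6 h/day × 365 days = 2190 h
Energy = 0.36 kW × 2190 h = 788.4 kWh
Tier 1 (0–215 kWh): 215 × ₹7.6 = ₹1634
Tier 2 (215–550 kWh): 335 × ₹7.95 = ₹2663.25
Above 550 kWh: 238.4 × ₹9.04 = ₹2155.136
Bill = ₹6452.39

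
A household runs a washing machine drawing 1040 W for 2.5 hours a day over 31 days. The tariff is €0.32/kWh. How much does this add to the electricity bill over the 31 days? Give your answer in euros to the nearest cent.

Runtime = 2.5 h/day × 31 days = 77.5 h
Energy = 1.04 kW × 77.5 h = 80.6 kWh
Cost = 80.6 kWh × €0.32/kWh = €25.79

€25.79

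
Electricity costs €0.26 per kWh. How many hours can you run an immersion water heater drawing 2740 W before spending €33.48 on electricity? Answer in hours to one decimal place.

Energy available = €33.48 ÷ €0.26/kWh = 128.7692 kWh
Hours = 128.7692 kWh ÷ 2.74 kW = 47.0 h

47.0 h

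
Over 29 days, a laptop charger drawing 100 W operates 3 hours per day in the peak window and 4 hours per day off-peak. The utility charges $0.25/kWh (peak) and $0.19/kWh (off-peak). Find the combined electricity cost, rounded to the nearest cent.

Peak energy = 0.1 kW × 3 h × 29 = 8.7 kWh
Off-peak energy = 0.1 kW × 4 h × 29 = 11.6 kWh
Cost = 8.7 × $0.25 + 11.6 × $0.19 = $2.175 + $2.204 = $4.38

$4.38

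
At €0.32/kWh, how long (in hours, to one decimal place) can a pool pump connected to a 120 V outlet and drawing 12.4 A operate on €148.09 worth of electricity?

Power = 12.4 A × 120 V = 1488 W = 1.488 kW
Energy available = €148.09 ÷ €0.32/kWh = 462.7813 kWh
Hours = 462.7813 kWh ÷ 1.488 kW = 311.0 h

311.0 h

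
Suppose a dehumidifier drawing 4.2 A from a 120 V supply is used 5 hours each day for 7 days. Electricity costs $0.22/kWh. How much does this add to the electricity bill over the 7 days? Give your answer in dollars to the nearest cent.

$3.88

Power = 4.2 A × 120 V = 504 W = 0.504 kW
Runtime = 5 h/day × 7 days = 35 h
Energy = 0.504 kW × 35 h = 17.64 kWh
Cost = 17.64 kWh × $0.22/kWh = $3.88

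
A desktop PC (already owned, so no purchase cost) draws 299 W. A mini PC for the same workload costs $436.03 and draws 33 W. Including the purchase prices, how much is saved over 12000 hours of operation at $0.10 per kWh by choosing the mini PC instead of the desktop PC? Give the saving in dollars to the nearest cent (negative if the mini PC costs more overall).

-$116.83

desktop PC: $0.00 + (299/1000) kW × 12000 h × $0.10 = $0.00 + $358.8 = $358.8
mini PC: $436.03 + (33/1000) kW × 12000 h × $0.10 = $436.03 + $39.6 = $475.63
Saving = $358.8 − $475.63 = −$116.83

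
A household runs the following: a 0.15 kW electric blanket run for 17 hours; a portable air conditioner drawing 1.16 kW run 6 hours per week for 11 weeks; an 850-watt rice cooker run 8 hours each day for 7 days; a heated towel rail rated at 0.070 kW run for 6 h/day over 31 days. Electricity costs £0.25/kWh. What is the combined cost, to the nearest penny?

£34.93

electric blanket: 0.15 kW × 17 h = 2.55 kWh
portable air conditioner: Runtime = 6 h/week × 11 weeks = 66 h
portable air conditioner: 1.16 kW × 66 h = 76.56 kWh
rice cooker: Runtime = 8 h/day × 7 days = 56 h
rice cooker: 0.85 kW × 56 h = 47.6 kWh
heated towel rail: Runtime = 6 h/day × 31 days = 186 h
heated towel rail: 0.07 kW × 186 h = 13.02 kWh
Total energy = 139.73 kWh
Cost = 139.73 × £0.25 = £34.93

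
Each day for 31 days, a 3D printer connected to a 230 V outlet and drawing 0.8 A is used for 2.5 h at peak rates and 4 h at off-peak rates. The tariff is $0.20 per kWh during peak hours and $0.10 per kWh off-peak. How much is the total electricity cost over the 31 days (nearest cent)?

$5.13

Power = 0.8 A × 230 V = 184 W = 0.184 kW
Peak energy = 0.184 kW × 2.5 h × 31 = 14.26 kWh
Off-peak energy = 0.184 kW × 4 h × 31 = 22.816 kWh
Cost = 14.26 × $0.20 + 22.816 × $0.10 = $2.852 + $2.2816 = $5.13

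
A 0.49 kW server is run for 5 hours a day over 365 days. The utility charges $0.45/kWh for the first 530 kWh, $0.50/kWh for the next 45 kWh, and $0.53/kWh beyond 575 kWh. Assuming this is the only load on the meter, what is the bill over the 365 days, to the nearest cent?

Runtime = 5 h/day × 365 days = 1825 h
Energy = 0.49 kW × 1825 h = 894.25 kWh
Tier 1 (0–530 kWh): 530 × $0.45 = $238.5
Tier 2 (530–575 kWh): 45 × $0.50 = $22.5
Above 575 kWh: 319.25 × $0.53 = $169.2025
Bill = $430.20

$430.20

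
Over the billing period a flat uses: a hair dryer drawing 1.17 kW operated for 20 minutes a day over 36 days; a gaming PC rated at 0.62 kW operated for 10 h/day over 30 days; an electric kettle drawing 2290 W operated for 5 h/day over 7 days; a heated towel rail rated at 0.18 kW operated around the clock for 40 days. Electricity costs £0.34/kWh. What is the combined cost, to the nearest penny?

hair dryer: Runtime = 20 min × 36 = 720 min = 12 h
hair dryer: 1.17 kW × 12 h = 14.04 kWh
gaming PC: Runtime = 10 h/day × 30 days = 300 h
gaming PC: 0.62 kW × 300 h = 186 kWh
electric kettle: Runtime = 5 h/day × 7 days = 35 h
electric kettle: 2.29 kW × 35 h = 80.15 kWh
heated towel rail: Runtime = 24 h × 40 = 960 h
heated towel rail: 0.18 kW × 960 h = 172.8 kWh
Total energy = 452.99 kWh
Cost = 452.99 × £0.34 = £154.02

£154.02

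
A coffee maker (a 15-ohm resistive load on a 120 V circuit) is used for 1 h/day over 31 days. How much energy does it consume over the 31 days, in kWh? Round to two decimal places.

29.76 kWh

Power = V²/R = 120²/15 = 960 W = 0.96 kW
Runtime = 1 h/day × 31 days = 31 h
Energy = 0.96 kW × 31 h = 29.76 kWh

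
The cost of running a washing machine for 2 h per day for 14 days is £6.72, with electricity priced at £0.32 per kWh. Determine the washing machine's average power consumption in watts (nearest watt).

750 W

Energy = £6.72 ÷ £0.32/kWh = 21 kWh
Runtime = 2 h/day × 14 days = 28 h
Power = 21 kWh ÷ 28 h = 0.75 kW = 750 W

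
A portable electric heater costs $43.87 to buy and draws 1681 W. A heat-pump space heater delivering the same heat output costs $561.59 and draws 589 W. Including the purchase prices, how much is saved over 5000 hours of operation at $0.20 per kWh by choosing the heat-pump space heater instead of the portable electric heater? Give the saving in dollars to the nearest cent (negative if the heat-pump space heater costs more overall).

portable electric heater: $43.87 + (1681/1000) kW × 5000 h × $0.20 = $43.87 + $1681 = $1724.87
heat-pump space heater: $561.59 + (589/1000) kW × 5000 h × $0.20 = $561.59 + $589 = $1150.59
Saving = $1724.87 − $1150.59 = $574.28

$574.28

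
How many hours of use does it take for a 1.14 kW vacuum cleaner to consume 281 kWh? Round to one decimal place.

246.5 h

Hours = 281 kWh ÷ 1.14 kW = 246.5 h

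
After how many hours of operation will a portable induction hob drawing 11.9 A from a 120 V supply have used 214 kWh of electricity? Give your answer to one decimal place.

Power = 11.9 A × 120 V = 1428 W = 1.428 kW
Hours = 214 kWh ÷ 1.428 kW = 149.9 h

149.9 h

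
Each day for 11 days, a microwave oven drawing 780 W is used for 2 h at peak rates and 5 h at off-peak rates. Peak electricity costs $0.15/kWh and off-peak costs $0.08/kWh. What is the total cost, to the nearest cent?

Peak energy = 0.78 kW × 2 h × 11 = 17.16 kWh
Off-peak energy = 0.78 kW × 5 h × 11 = 42.9 kWh
Cost = 17.16 × $0.15 + 42.9 × $0.08 = $2.574 + $3.432 = $6.01

$6.01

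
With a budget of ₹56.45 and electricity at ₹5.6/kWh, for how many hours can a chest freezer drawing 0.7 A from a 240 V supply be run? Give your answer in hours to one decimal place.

60.0 h

Power = 0.7 A × 240 V = 168 W = 0.168 kW
Energy available = ₹56.45 ÷ ₹5.6/kWh = 10.0804 kWh
Hours = 10.0804 kWh ÷ 0.168 kW = 60.0 h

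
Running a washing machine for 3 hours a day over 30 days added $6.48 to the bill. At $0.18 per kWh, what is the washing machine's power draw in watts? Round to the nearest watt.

400 W

Energy = $6.48 ÷ $0.18/kWh = 36 kWh
Runtime = 3 h/day × 30 days = 90 h
Power = 36 kWh ÷ 90 h = 0.4 kW = 400 W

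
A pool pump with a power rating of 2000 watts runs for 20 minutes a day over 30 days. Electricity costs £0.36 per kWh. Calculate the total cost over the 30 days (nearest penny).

£7.20

Runtime = 20 min × 30 = 600 min = 10 h
Energy = 2 kW × 10 h = 20 kWh
Cost = 20 kWh × £0.36/kWh = £7.20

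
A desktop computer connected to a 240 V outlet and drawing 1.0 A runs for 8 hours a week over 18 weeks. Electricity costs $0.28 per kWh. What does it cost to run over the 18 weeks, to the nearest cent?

$9.68

Power = 1.0 A × 240 V = 240 W = 0.24 kW
Runtime = 8 h/week × 18 weeks = 144 h
Energy = 0.24 kW × 144 h = 34.56 kWh
Cost = 34.56 kWh × $0.28/kWh = $9.68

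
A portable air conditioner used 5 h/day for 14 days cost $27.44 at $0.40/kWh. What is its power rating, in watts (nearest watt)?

980 W

Energy = $27.44 ÷ $0.40/kWh = 68.6 kWh
Runtime = 5 h/day × 14 days = 70 h
Power = 68.6 kWh ÷ 70 h = 0.98 kW = 980 W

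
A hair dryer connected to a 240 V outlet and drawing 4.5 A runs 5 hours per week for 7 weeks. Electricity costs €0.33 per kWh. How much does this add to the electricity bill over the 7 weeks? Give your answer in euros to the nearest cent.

Power = 4.5 A × 240 V = 1080 W = 1.08 kW
Runtime = 5 h/week × 7 weeks = 35 h
Energy = 1.08 kW × 35 h = 37.8 kWh
Cost = 37.8 kWh × €0.33/kWh = €12.47

€12.47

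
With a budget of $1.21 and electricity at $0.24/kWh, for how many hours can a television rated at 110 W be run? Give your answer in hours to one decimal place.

Energy available = $1.21 ÷ $0.24/kWh = 5.0417 kWh
Hours = 5.0417 kWh ÷ 0.11 kW = 45.8 h

45.8 h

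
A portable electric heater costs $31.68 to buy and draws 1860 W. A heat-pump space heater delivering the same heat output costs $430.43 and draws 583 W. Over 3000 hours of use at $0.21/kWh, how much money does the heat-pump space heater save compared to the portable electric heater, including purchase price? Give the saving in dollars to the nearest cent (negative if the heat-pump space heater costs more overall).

portable electric heater: $31.68 + (1860/1000) kW × 3000 h × $0.21 = $31.68 + $1171.8 = $1203.48
heat-pump space heater: $430.43 + (583/1000) kW × 3000 h × $0.21 = $430.43 + $367.29 = $797.72
Saving = $1203.48 − $797.72 = $405.76

$405.76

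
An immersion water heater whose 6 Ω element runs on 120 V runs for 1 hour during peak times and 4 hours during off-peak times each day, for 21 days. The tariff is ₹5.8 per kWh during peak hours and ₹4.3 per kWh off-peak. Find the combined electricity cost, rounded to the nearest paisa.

₹1159.20

Power = V²/R = 120²/6 = 2400 W = 2.4 kW
Peak energy = 2.4 kW × 1 h × 21 = 50.4 kWh
Off-peak energy = 2.4 kW × 4 h × 21 = 201.6 kWh
Cost = 50.4 × ₹5.8 + 201.6 × ₹4.3 = ₹292.32 + ₹866.88 = ₹1159.20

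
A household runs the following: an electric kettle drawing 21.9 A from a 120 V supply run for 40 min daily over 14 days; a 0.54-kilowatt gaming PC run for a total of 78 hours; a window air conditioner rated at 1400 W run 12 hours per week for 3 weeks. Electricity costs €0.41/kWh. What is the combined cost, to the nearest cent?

electric kettle: Power = 21.9 A × 120 V = 2628 W = 2.628 kW
electric kettle: Runtime = 40 min × 14 = 560 min = 9.333333… h
electric kettle: 2.628 kW × 9.333333… h = 24.528 kWh
gaming PC: 0.54 kW × 78 h = 42.12 kWh
window air conditioner: Runtime = 12 h/week × 3 weeks = 36 h
window air conditioner: 1.4 kW × 36 h = 50.4 kWh
Total energy = 117.048 kWh
Cost = 117.048 × €0.41 = €47.99

€47.99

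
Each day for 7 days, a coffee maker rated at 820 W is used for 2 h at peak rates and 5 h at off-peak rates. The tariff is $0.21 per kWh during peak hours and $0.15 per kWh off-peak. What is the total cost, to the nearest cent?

Peak energy = 0.82 kW × 2 h × 7 = 11.48 kWh
Off-peak energy = 0.82 kW × 5 h × 7 = 28.7 kWh
Cost = 11.48 × $0.21 + 28.7 × $0.15 = $2.4108 + $4.305 = $6.72

$6.72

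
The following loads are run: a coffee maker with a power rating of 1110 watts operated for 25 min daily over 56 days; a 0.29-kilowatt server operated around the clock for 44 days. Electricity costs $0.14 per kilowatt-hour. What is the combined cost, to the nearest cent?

coffee maker: Runtime = 25 min × 56 = 1400 min = 23.333333… h
coffee maker: 1.11 kW × 23.333333… h = 25.9 kWh
server: Runtime = 24 h × 44 = 1056 h
server: 0.29 kW × 1056 h = 306.24 kWh
Total energy = 332.14 kWh
Cost = 332.14 × $0.14 = $46.50

$46.50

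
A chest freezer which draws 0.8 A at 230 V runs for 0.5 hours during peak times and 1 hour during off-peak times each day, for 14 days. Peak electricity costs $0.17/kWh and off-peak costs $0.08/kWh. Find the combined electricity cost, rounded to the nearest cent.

$0.43

Power = 0.8 A × 230 V = 184 W = 0.184 kW
Peak energy = 0.184 kW × 0.5 h × 14 = 1.288 kWh
Off-peak energy = 0.184 kW × 1 h × 14 = 2.576 kWh
Cost = 1.288 × $0.17 + 2.576 × $0.08 = $0.21896 + $0.20608 = $0.43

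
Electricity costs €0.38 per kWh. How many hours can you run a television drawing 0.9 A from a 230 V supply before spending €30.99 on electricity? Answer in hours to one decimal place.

394.0 h

Power = 0.9 A × 230 V = 207 W = 0.207 kW
Energy available = €30.99 ÷ €0.38/kWh = 81.5526 kWh
Hours = 81.5526 kWh ÷ 0.207 kW = 394.0 h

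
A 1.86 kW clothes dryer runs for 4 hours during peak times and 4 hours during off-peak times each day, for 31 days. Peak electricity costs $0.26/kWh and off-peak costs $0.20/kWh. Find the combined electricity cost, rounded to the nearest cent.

$106.09

Peak energy = 1.86 kW × 4 h × 31 = 230.64 kWh
Off-peak energy = 1.86 kW × 4 h × 31 = 230.64 kWh
Cost = 230.64 × $0.26 + 230.64 × $0.20 = $59.9664 + $46.128 = $106.09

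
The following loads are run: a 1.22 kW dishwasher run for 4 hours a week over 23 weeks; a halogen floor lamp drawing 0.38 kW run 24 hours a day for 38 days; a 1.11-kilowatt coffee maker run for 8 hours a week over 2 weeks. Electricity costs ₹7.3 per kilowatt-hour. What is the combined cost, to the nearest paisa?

dishwasher: Runtime = 4 h/week × 23 weeks = 92 h
dishwasher: 1.22 kW × 92 h = 112.24 kWh
halogen floor lamp: Runtime = 24 h × 38 = 912 h
halogen floor lamp: 0.38 kW × 912 h = 346.56 kWh
coffee maker: Runtime = 8 h/week × 2 weeks = 16 h
coffee maker: 1.11 kW × 16 h = 17.76 kWh
Total energy = 476.56 kWh
Cost = 476.56 × ₹7.3 = ₹3478.89

₹3478.89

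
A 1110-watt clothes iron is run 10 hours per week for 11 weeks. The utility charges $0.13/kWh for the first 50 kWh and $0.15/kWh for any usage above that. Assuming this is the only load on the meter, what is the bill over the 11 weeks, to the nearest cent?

Runtime = 10 h/week × 11 weeks = 110 h
Energy = 1.11 kW × 110 h = 122.1 kWh
Tier 1 (0–50 kWh): 50 × $0.13 = $6.5
Above 50 kWh: 72.1 × $0.15 = $10.815
Bill = $17.32

$17.32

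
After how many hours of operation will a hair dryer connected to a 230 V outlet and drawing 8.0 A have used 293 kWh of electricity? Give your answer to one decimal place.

159.2 h

Power = 8.0 A × 230 V = 1840 W = 1.84 kW
Hours = 293 kWh ÷ 1.84 kW = 159.2 h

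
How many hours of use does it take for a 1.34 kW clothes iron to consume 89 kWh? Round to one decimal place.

66.4 h

Hours = 89 kWh ÷ 1.34 kW = 66.4 h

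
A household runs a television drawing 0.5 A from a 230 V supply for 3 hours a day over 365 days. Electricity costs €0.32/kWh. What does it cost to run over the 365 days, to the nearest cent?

€40.30

Power = 0.5 A × 230 V = 115 W = 0.115 kW
Runtime = 3 h/day × 365 days = 1095 h
Energy = 0.115 kW × 1095 h = 125.925 kWh
Cost = 125.925 kWh × €0.32/kWh = €40.30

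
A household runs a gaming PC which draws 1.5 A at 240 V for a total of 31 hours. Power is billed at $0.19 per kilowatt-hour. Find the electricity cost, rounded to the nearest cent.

$2.12

Power = 1.5 A × 240 V = 360 W = 0.36 kW
Energy = 0.36 kW × 31 h = 11.16 kWh
Cost = 11.16 kWh × $0.19/kWh = $2.12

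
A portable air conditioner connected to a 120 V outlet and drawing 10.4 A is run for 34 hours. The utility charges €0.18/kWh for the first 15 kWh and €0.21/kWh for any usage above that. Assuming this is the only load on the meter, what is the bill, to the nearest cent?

€8.46

Power = 10.4 A × 120 V = 1248 W = 1.248 kW
Energy = 1.248 kW × 34 h = 42.432 kWh
Tier 1 (0–15 kWh): 15 × €0.18 = €2.7
Above 15 kWh: 27.432 × €0.21 = €5.76072
Bill = €8.46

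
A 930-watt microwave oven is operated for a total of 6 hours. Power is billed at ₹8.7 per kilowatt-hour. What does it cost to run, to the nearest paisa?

Energy = 0.93 kW × 6 h = 5.58 kWh
Cost = 5.58 kWh × ₹8.7/kWh = ₹48.55

₹48.55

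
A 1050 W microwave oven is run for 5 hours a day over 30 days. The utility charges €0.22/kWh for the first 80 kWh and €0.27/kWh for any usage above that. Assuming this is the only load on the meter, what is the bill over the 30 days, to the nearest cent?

Runtime = 5 h/day × 30 days = 150 h
Energy = 1.05 kW × 150 h = 157.5 kWh
Tier 1 (0–80 kWh): 80 × €0.22 = €17.6
Above 80 kWh: 77.5 × €0.27 = €20.925
Bill = €38.53

€38.53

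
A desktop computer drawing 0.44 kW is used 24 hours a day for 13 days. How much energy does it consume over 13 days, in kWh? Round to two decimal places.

137.28 kWh

Runtime = 24 h × 13 = 312 h
Energy = 0.44 kW × 312 h = 137.28 kWh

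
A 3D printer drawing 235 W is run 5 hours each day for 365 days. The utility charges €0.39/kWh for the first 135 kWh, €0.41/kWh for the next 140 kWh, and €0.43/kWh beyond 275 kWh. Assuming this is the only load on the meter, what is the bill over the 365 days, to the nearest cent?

€176.22

Runtime = 5 h/day × 365 days = 1825 h
Energy = 0.235 kW × 1825 h = 428.875 kWh
Tier 1 (0–135 kWh): 135 × €0.39 = €52.65
Tier 2 (135–275 kWh): 140 × €0.41 = €57.4
Above 275 kWh: 153.875 × €0.43 = €66.16625
Bill = €176.22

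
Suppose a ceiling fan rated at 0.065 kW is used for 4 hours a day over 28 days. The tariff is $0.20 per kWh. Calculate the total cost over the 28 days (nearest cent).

$1.46

Runtime = 4 h/day × 28 days = 112 h
Energy = 0.065 kW × 112 h = 7.28 kWh
Cost = 7.28 kWh × $0.20/kWh = $1.46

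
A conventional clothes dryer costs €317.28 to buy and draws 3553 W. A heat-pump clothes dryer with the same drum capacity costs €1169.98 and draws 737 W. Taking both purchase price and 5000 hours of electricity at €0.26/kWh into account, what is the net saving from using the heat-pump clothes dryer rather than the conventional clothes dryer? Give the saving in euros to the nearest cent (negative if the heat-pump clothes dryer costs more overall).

conventional clothes dryer: €317.28 + (3553/1000) kW × 5000 h × €0.26 = €317.28 + €4618.9 = €4936.18
heat-pump clothes dryer: €1169.98 + (737/1000) kW × 5000 h × €0.26 = €1169.98 + €958.1 = €2128.08
Saving = €4936.18 − €2128.08 = €2808.1

€2808.10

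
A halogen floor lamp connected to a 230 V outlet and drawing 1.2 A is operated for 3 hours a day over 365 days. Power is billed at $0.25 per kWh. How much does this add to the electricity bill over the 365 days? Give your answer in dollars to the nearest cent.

$75.56

Power = 1.2 A × 230 V = 276 W = 0.276 kW
Runtime = 3 h/day × 365 days = 1095 h
Energy = 0.276 kW × 1095 h = 302.22 kWh
Cost = 302.22 kWh × $0.25/kWh = $75.56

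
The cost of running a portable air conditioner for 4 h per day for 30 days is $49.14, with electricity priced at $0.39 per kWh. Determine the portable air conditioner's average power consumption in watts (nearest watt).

Energy = $49.14 ÷ $0.39/kWh = 126 kWh
Runtime = 4 h/day × 30 days = 120 h
Power = 126 kWh ÷ 120 h = 1.05 kW = 1050 W

1050 W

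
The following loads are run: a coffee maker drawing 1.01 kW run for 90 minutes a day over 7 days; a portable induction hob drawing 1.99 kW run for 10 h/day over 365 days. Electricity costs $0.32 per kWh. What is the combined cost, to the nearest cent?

$2327.71

coffee maker: Runtime = 90 min × 7 = 630 min = 10.5 h
coffee maker: 1.01 kW × 10.5 h = 10.605 kWh
portable induction hob: Runtime = 10 h/day × 365 days = 3650 h
portable induction hob: 1.99 kW × 3650 h = 7263.5 kWh
Total energy = 7274.105 kWh
Cost = 7274.105 × $0.32 = $2327.71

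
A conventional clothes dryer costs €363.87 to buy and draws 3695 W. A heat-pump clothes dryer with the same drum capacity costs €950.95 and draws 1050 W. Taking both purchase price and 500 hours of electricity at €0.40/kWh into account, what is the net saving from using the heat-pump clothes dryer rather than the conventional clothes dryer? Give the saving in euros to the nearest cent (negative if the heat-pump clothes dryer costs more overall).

conventional clothes dryer: €363.87 + (3695/1000) kW × 500 h × €0.40 = €363.87 + €739 = €1102.87
heat-pump clothes dryer: €950.95 + (1050/1000) kW × 500 h × €0.40 = €950.95 + €210 = €1160.95
Saving = €1102.87 − €1160.95 = −€58.08

-€58.08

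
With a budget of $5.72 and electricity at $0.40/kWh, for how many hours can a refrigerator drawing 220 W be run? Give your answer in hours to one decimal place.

65.0 h

Energy available = $5.72 ÷ $0.40/kWh = 14.3 kWh
Hours = 14.3 kWh ÷ 0.22 kW = 65.0 h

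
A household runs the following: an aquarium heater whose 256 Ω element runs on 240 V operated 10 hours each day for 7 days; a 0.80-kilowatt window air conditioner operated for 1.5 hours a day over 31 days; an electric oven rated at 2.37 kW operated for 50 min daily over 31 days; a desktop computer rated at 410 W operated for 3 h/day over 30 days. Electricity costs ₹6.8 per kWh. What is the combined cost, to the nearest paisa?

aquarium heater: Power = V²/R = 240²/256 = 225 W = 0.225 kW
aquarium heater: Runtime = 10 h/day × 7 days = 70 h
aquarium heater: 0.225 kW × 70 h = 15.75 kWh
window air conditioner: Runtime = 1.5 h/day × 31 days = 46.5 h
window air conditioner: 0.8 kW × 46.5 h = 37.2 kWh
electric oven: Runtime = 50 min × 31 = 1550 min = 25.833333… h
electric oven: 2.37 kW × 25.833333… h = 61.225 kWh
desktop computer: Runtime = 3 h/day × 30 days = 90 h
desktop computer: 0.41 kW × 90 h = 36.9 kWh
Total energy = 151.075 kWh
Cost = 151.075 × ₹6.8 = ₹1027.31

₹1027.31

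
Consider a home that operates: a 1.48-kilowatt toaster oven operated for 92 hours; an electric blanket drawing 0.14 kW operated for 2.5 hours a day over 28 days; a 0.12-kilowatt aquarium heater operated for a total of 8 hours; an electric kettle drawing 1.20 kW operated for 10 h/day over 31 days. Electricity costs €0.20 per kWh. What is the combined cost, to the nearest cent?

€103.78

toaster oven: 1.48 kW × 92 h = 136.16 kWh
electric blanket: Runtime = 2.5 h/day × 28 days = 70 h
electric blanket: 0.14 kW × 70 h = 9.8 kWh
aquarium heater: 0.12 kW × 8 h = 0.96 kWh
electric kettle: Runtime = 10 h/day × 31 days = 310 h
electric kettle: 1.2 kW × 310 h = 372 kWh
Total energy = 518.92 kWh
Cost = 518.92 × €0.20 = €103.78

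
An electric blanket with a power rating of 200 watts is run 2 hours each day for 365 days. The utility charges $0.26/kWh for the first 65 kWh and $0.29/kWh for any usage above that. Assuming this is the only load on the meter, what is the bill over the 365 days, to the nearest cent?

$40.39

Runtime = 2 h/day × 365 days = 730 h
Energy = 0.2 kW × 730 h = 146 kWh
Tier 1 (0–65 kWh): 65 × $0.26 = $16.9
Above 65 kWh: 81 × $0.29 = $23.49
Bill = $40.39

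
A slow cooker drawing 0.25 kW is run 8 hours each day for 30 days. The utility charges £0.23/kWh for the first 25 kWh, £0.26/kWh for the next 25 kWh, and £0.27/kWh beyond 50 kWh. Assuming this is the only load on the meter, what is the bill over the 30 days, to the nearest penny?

£14.95

Runtime = 8 h/day × 30 days = 240 h
Energy = 0.25 kW × 240 h = 60 kWh
Tier 1 (0–25 kWh): 25 × £0.23 = £5.75
Tier 2 (25–50 kWh): 25 × £0.26 = £6.5
Above 50 kWh: 10 × £0.27 = £2.7
Bill = £14.95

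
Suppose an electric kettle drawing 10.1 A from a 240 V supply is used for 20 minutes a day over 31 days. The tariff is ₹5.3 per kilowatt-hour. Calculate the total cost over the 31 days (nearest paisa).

Power = 10.1 A × 240 V = 2424 W = 2.424 kW
Runtime = 20 min × 31 = 620 min = 10.333333… h
Energy = 2.424 kW × 10.333333… h = 25.048 kWh
Cost = 25.048 kWh × ₹5.3/kWh = ₹132.75

₹132.75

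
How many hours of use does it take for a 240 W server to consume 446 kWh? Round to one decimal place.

Hours = 446 kWh ÷ 0.24 kW = 1858.3 h

1858.3 h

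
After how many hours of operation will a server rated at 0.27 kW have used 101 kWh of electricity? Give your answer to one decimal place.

Hours = 101 kWh ÷ 0.27 kW = 374.1 h

374.1 h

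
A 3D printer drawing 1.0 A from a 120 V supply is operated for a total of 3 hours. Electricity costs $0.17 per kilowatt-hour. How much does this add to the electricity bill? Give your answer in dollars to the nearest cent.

$0.06

Power = 1.0 A × 120 V = 120 W = 0.12 kW
Energy = 0.12 kW × 3 h = 0.36 kWh
Cost = 0.36 kWh × $0.17/kWh = $0.06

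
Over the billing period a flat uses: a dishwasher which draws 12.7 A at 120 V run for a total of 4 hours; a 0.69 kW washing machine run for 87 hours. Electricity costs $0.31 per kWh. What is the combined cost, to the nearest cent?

dishwasher: Power = 12.7 A × 120 V = 1524 W = 1.524 kW
dishwasher: 1.524 kW × 4 h = 6.096 kWh
washing machine: 0.69 kW × 87 h = 60.03 kWh
Total energy = 66.126 kWh
Cost = 66.126 × $0.31 = $20.50

$20.50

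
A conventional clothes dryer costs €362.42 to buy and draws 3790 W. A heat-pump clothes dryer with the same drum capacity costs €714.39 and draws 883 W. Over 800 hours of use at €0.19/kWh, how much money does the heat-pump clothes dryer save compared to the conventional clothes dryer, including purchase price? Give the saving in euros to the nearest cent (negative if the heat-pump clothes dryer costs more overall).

€89.89

conventional clothes dryer: €362.42 + (3790/1000) kW × 800 h × €0.19 = €362.42 + €576.08 = €938.5
heat-pump clothes dryer: €714.39 + (883/1000) kW × 800 h × €0.19 = €714.39 + €134.216 = €848.606
Saving = €938.5 − €848.606 = €89.894 → €89.89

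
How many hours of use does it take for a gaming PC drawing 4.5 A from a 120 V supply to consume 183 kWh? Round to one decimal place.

338.9 h

Power = 4.5 A × 120 V = 540 W = 0.54 kW
Hours = 183 kWh ÷ 0.54 kW = 338.9 h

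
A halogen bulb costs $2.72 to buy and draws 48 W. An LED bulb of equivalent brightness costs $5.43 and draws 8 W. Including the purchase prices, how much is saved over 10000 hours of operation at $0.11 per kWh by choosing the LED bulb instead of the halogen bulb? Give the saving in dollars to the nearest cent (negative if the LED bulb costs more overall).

halogen bulb: $2.72 + (48/1000) kW × 10000 h × $0.11 = $2.72 + $52.8 = $55.52
LED bulb: $5.43 + (8/1000) kW × 10000 h × $0.11 = $5.43 + $8.8 = $14.23
Saving = $55.52 − $14.23 = $41.29

$41.29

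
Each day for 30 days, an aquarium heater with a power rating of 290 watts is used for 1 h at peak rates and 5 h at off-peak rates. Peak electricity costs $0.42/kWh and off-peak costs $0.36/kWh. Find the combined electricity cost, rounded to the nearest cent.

$19.31

Peak energy = 0.29 kW × 1 h × 30 = 8.7 kWh
Off-peak energy = 0.29 kW × 5 h × 30 = 43.5 kWh
Cost = 8.7 × $0.42 + 43.5 × $0.36 = $3.654 + $15.66 = $19.31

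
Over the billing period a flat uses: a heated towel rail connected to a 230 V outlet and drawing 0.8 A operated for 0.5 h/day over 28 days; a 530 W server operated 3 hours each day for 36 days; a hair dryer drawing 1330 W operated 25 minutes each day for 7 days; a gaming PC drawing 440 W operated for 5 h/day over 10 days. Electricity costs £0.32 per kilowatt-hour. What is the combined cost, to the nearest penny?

heated towel rail: Power = 0.8 A × 230 V = 184 W = 0.184 kW
heated towel rail: Runtime = 0.5 h/day × 28 days = 14 h
heated towel rail: 0.184 kW × 14 h = 2.576 kWh
server: Runtime = 3 h/day × 36 days = 108 h
server: 0.53 kW × 108 h = 57.24 kWh
hair dryer: Runtime = 25 min × 7 = 175 min = 2.916666… h
hair dryer: 1.33 kW × 2.916666… h = 3.879166… kWh
gaming PC: Runtime = 5 h/day × 10 days = 50 h
gaming PC: 0.44 kW × 50 h = 22 kWh
Total energy = 85.695166… kWh
Cost = 85.695166… × £0.32 = £27.42

£27.42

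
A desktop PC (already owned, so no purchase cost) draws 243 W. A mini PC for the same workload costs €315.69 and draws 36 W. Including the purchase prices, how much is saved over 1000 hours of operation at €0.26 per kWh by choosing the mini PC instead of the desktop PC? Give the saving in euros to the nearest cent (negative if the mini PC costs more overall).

-€261.87

desktop PC: €0.00 + (243/1000) kW × 1000 h × €0.26 = €0.00 + €63.18 = €63.18
mini PC: €315.69 + (36/1000) kW × 1000 h × €0.26 = €315.69 + €9.36 = €325.05
Saving = €63.18 − €325.05 = −€261.87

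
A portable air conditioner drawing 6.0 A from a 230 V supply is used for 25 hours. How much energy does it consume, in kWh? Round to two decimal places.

34.50 kWh

Power = 6.0 A × 230 V = 1380 W = 1.38 kW
Energy = 1.38 kW × 25 h = 34.5 kWh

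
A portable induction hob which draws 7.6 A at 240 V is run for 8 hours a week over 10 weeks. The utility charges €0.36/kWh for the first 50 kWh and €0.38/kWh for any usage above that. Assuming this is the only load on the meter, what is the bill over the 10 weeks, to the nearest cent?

Power = 7.6 A × 240 V = 1824 W = 1.824 kW
Runtime = 8 h/week × 10 weeks = 80 h
Energy = 1.824 kW × 80 h = 145.92 kWh
Tier 1 (0–50 kWh): 50 × €0.36 = €18
Above 50 kWh: 95.92 × €0.38 = €36.4496
Bill = €54.45

€54.45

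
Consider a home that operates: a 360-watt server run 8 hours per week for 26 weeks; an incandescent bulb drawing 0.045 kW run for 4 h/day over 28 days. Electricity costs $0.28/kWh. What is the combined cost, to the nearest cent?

$22.38

server: Runtime = 8 h/week × 26 weeks = 208 h
server: 0.36 kW × 208 h = 74.88 kWh
incandescent bulb: Runtime = 4 h/day × 28 days = 112 h
incandescent bulb: 0.045 kW × 112 h = 5.04 kWh
Total energy = 79.92 kWh
Cost = 79.92 × $0.28 = $22.38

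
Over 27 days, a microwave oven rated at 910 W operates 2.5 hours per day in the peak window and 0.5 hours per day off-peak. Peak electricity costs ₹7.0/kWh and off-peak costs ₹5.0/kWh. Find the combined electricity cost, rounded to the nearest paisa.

₹491.40

Peak energy = 0.91 kW × 2.5 h × 27 = 61.425 kWh
Off-peak energy = 0.91 kW × 0.5 h × 27 = 12.285 kWh
Cost = 61.425 × ₹7.0 + 12.285 × ₹5.0 = ₹429.975 + ₹61.425 = ₹491.40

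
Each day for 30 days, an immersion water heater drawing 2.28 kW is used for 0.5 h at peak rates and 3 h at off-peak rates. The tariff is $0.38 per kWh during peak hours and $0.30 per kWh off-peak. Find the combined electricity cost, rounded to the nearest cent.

Peak energy = 2.28 kW × 0.5 h × 30 = 34.2 kWh
Off-peak energy = 2.28 kW × 3 h × 30 = 205.2 kWh
Cost = 34.2 × $0.38 + 205.2 × $0.30 = $12.996 + $61.56 = $74.56

$74.56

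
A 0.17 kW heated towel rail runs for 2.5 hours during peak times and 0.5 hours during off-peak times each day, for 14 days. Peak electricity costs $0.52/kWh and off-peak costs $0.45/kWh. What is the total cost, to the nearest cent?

$3.63

Peak energy = 0.17 kW × 2.5 h × 14 = 5.95 kWh
Off-peak energy = 0.17 kW × 0.5 h × 14 = 1.19 kWh
Cost = 5.95 × $0.52 + 1.19 × $0.45 = $3.094 + $0.5355 = $3.63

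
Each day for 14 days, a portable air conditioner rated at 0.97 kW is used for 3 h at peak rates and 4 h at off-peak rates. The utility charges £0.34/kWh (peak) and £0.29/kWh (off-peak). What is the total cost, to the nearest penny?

£29.60

Peak energy = 0.97 kW × 3 h × 14 = 40.74 kWh
Off-peak energy = 0.97 kW × 4 h × 14 = 54.32 kWh
Cost = 40.74 × £0.34 + 54.32 × £0.29 = £13.8516 + £15.7528 = £29.60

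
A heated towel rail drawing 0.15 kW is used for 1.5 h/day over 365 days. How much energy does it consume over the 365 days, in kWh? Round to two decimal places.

Runtime = 1.5 h/day × 365 days = 547.5 h
Energy = 0.15 kW × 547.5 h = 82.125 kWh ≈ 82.13 kWh

82.13 kWh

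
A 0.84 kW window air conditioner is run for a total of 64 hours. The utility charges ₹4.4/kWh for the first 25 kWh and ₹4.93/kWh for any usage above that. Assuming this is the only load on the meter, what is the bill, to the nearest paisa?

Energy = 0.84 kW × 64 h = 53.76 kWh
Tier 1 (0–25 kWh): 25 × ₹4.4 = ₹110
Above 25 kWh: 28.76 × ₹4.93 = ₹141.7868
Bill = ₹251.79

₹251.79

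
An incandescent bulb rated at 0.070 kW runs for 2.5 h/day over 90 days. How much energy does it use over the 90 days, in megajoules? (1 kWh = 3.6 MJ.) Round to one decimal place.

Runtime = 2.5 h/day × 90 days = 225 h
Energy = 0.07 kW × 225 h = 15.75 kWh
= 15.75 × 3.6 MJ = 56.7 MJ

56.7 MJ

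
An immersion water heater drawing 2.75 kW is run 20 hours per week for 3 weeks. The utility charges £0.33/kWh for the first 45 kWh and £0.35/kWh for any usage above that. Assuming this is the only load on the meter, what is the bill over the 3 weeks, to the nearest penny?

£56.85

Runtime = 20 h/week × 3 weeks = 60 h
Energy = 2.75 kW × 60 h = 165 kWh
Tier 1 (0–45 kWh): 45 × £0.33 = £14.85
Above 45 kWh: 120 × £0.35 = £42
Bill = £56.85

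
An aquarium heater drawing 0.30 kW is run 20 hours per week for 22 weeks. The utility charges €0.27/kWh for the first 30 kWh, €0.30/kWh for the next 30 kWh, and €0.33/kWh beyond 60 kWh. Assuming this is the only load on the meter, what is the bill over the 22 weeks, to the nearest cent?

Runtime = 20 h/week × 22 weeks = 440 h
Energy = 0.3 kW × 440 h = 132 kWh
Tier 1 (0–30 kWh): 30 × €0.27 = €8.1
Tier 2 (30–60 kWh): 30 × €0.30 = €9
Above 60 kWh: 72 × €0.33 = €23.76
Bill = €40.86

€40.86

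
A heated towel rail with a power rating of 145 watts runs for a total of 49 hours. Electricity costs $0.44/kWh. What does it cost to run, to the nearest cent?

$3.13

Energy = 0.145 kW × 49 h = 7.105 kWh
Cost = 7.105 kWh × $0.44/kWh = $3.13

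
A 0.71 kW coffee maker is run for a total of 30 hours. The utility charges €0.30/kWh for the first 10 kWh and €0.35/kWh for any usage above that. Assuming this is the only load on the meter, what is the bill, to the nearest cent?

€6.96

Energy = 0.71 kW × 30 h = 21.3 kWh
Tier 1 (0–10 kWh): 10 × €0.30 = €3
Above 10 kWh: 11.3 × €0.35 = €3.955
Bill = €6.96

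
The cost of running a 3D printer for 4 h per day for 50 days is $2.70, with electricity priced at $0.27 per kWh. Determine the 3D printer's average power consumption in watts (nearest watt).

Energy = $2.70 ÷ $0.27/kWh = 10 kWh
Runtime = 4 h/day × 50 days = 200 h
Power = 10 kWh ÷ 200 h = 0.05 kW = 50 W

50 W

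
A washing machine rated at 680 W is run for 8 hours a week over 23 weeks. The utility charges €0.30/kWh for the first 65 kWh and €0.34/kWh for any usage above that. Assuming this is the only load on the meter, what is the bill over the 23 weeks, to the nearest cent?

€39.94

Runtime = 8 h/week × 23 weeks = 184 h
Energy = 0.68 kW × 184 h = 125.12 kWh
Tier 1 (0–65 kWh): 65 × €0.30 = €19.5
Above 65 kWh: 60.12 × €0.34 = €20.4408
Bill = €39.94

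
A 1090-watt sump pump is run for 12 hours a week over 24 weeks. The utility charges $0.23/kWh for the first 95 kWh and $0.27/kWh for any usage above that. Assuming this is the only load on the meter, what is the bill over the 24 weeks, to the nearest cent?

Runtime = 12 h/week × 24 weeks = 288 h
Energy = 1.09 kW × 288 h = 313.92 kWh
Tier 1 (0–95 kWh): 95 × $0.23 = $21.85
Above 95 kWh: 218.92 × $0.27 = $59.1084
Bill = $80.96

$80.96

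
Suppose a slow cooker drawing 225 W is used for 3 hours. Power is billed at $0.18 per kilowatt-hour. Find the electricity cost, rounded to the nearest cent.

Energy = 0.225 kW × 3 h = 0.675 kWh
Cost = 0.675 kWh × $0.18/kWh = $0.12

$0.12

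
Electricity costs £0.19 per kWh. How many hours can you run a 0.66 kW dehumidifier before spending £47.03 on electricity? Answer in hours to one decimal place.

Energy available = £47.03 ÷ £0.19/kWh = 247.5263 kWh
Hours = 247.5263 kWh ÷ 0.66 kW = 375.0 h

375.0 h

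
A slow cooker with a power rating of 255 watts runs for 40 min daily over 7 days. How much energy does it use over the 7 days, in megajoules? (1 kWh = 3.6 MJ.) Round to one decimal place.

Runtime = 40 min × 7 = 280 min = 4.666666… h
Energy = 0.255 kW × 4.666666… h = 1.19 kWh
= 1.19 × 3.6 MJ = 4.3 MJ

4.3 MJ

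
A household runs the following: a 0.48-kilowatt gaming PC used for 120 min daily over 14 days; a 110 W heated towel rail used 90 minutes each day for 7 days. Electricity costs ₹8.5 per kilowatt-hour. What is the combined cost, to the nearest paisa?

₹124.06

gaming PC: Runtime = 120 min × 14 = 1680 min = 28 h
gaming PC: 0.48 kW × 28 h = 13.44 kWh
heated towel rail: Runtime = 90 min × 7 = 630 min = 10.5 h
heated towel rail: 0.11 kW × 10.5 h = 1.155 kWh
Total energy = 14.595 kWh
Cost = 14.595 × ₹8.5 = ₹124.06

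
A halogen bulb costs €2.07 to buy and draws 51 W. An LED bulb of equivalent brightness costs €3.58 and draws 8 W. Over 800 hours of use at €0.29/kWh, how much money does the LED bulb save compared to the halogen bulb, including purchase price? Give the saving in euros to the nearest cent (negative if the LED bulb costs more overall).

halogen bulb: €2.07 + (51/1000) kW × 800 h × €0.29 = €2.07 + €11.832 = €13.902
LED bulb: €3.58 + (8/1000) kW × 800 h × €0.29 = €3.58 + €1.856 = €5.436
Saving = €13.902 − €5.436 = €8.466 → €8.47

€8.47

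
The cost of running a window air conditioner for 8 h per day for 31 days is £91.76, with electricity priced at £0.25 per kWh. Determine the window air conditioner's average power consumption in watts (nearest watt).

Energy = £91.76 ÷ £0.25/kWh = 367.04 kWh
Runtime = 8 h/day × 31 days = 248 h
Power = 367.04 kWh ÷ 248 h = 1.48 kW = 1480 W

1480 W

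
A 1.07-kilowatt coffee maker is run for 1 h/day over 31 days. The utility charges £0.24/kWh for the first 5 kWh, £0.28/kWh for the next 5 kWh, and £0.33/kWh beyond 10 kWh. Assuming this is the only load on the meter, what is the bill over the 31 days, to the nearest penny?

Runtime = 1 h/day × 31 days = 31 h
Energy = 1.07 kW × 31 h = 33.17 kWh
Tier 1 (0–5 kWh): 5 × £0.24 = £1.2
Tier 2 (5–10 kWh): 5 × £0.28 = £1.4
Above 10 kWh: 23.17 × £0.33 = £7.6461
Bill = £10.25

£10.25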